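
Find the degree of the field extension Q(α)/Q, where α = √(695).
[Q(α):Q] = 2

[Q(α):Q] equals the degree of the minimal polynomial of α. Here α^2 = 695 and x^2 - 695 is irreducible (d = 695 is squarefree, ≠ 1, hence not a square), so deg(m_α) = 2. Thus [Q(α):Q] = 2.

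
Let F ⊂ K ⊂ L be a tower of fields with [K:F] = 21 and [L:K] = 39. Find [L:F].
[L:F] = 819

The tower law says that for any tower of field extensions F ⊂ K ⊂ L with finite degrees, [L:F] = [L:K] · [K:F]. Here this gives [L:F] = 39 · 21 = 819.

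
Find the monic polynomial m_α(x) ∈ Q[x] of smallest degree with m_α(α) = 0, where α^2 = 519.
m_α(x) = x^2 - 519

α satisfies α^2 - 519 = 0, so x^2 - 519 annihilates α. Since d = 519 is squarefree and ≠ 1, it is not a perfect square in Q, so x^2 - 519 has no rational root and is therefore irreducible over Q (a degree-2 polynomial over a field is irreducible iff it has no root). Hence m_α(x) = x^2 - 519.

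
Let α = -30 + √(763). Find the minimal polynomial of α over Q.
m_α(x) = x^2 + 60x + 137

From α + 30 = √(763), squaring gives (α + 30)^2 = 763, i.e. α^2 + 60α + 900 = 763, so α^2 + 60α + 137 = 0. The discriminant of x^2 + 60x + 137 is (60)^2 - 4·(137) = 3600 - 548 = 3052, and 4·(763) is not a perfect square in Q since 763 is squarefree and ≠ 1. Hence x^2 + 60x + 137 is irreducible over Q and is the minimal polynomial of α.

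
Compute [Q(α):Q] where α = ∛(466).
[Q(α):Q] = 3

The minimal polynomial of α is x^3 - 466, irreducible over Q since 466 is not a perfect cube (so x^3 - 466 has no rational root). Hence [Q(α):Q] = deg(m_α) = 3.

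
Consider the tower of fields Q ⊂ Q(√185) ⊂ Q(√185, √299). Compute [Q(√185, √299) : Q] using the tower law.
[Q(√185, √299) : Q] = 4

[Q(√185):Q] = 2 (min poly x^2 - 185, irreducible since 185 is squarefree > 1). For the top step, suppose √299 ∈ Q(√185), say √299 = c + d√185 with c, d ∈ Q. Squaring: 299 = c^2 + 185d^2 + 2cd√185. Since √185 ∉ Q this forces 2cd = 0. If d = 0 then √299 = c ∈ Q, contradicting 299 squarefree > 1. If c = 0 then 299 = 185d^2, so 185·299 = (185d)^2 is a perfect square in Q — but 185·299 = 55315 is not a perfect square (since 185 and 299 are distinct squarefree integers). Contradiction. Hence √299 ∉ Q(√185), so x^2 - 299 stays irreducible over Q(√185) and [Q(√185, √299) : Q(√185)] = 2. By the tower law, [Q(√185, √299) : Q] = 2 · 2 = 4.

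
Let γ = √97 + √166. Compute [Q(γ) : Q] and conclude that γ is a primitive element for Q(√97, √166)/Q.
[Q(γ) : Q] = 4 (equivalently, Q(γ) = Q(√97, √166))

Obviously Q(γ) ⊆ Q(√97, √166), and [Q(√97, √166):Q] = 4 (since 97, 166 are distinct squarefree integers > 1 with 16102 not a perfect square). To show equality we compute the minimal polynomial of γ. From γ = √97 + √166: γ^2 = 97 + 2√(16102) + 166 = 263 + 2√(16102), so γ^2 - 263 = 2√(16102); squaring, (γ^2 - 263)^2 = 4·16102, i.e. γ^4 - 526γ^2 + 69169 - 64408 = 0, i.e. γ^4 - 526γ^2 + 4761 = 0. So γ is a root of x^4 - 526x^2 + 4761. This polynomial is irreducible over Q: it has no rational root (each ±√97 ± √166 is irrational), and any factorization into two quadratics over Q would force √(16102) ∈ Q (pairing opposite roots) or √97, √166 ∈ Q (other pairings), all impossible. Hence [Q(γ):Q] = 4 = [Q(√97, √166):Q], so Q(γ) = Q(√97, √166).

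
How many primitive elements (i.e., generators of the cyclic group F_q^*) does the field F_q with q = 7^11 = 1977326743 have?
There are φ(1977326742) = 658519752 primitive elements

F_q^* is cyclic of order q - 1 = 1977326742. A cyclic group of order m has exactly φ(m) generators. Here m = 1977326742 = 2 · 3 · 1123 · 293459, so the number of primitive elements is φ(1977326742) = 658519752.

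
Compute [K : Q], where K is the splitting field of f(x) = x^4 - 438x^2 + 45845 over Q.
[K : Q] = 4

Solving the quadratic in x^2: x^2 = (438 ± √(438^2 - 4·45845))/2 = (438 ± √8464)/2 = (438 ± 92)/2, giving x^2 = 265 or x^2 = 173. So f(x) = (x^2 - 265)(x^2 - 173) and the roots of f are ±√265, ±√173. Hence the splitting field is K = Q(√265, √173). Since 265 and 173 are distinct squarefree integers > 1, their product 45845 is not a perfect square, so √173 ∉ Q(√265). By the tower law [K:Q] = [Q(√265,√173):Q(√265)] · [Q(√265):Q] = 2 · 2 = 4.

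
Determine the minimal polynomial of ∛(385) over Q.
m_α(x) = x^3 - 385

α satisfies α^3 = 385, so x^3 - 385 annihilates α. By the rational root test, a rational root p/q (in lowest terms) of x^3 - 385 would satisfy p^3 = 385 q^3, forcing q = 1 and p^3 = 385; but 385 is not a perfect cube, contradiction. A monic cubic over Q with no rational root is irreducible (any nontrivial factorization would include a linear factor). Hence x^3 - 385 is the minimal polynomial of α, and in particular [Q(α):Q] = 3.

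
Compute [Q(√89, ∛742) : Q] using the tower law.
[Q(√89, ∛742) : Q] = 6

Let L = Q(√89, ∛742). Since Q(√89) ⊂ L and [Q(√89):Q] = 2, the tower law gives 2 | [L:Q]. Likewise Q(∛742) ⊂ L with [Q(∛742):Q] = 3 (because 742 is not a perfect cube), so 3 | [L:Q]. As gcd(2,3) = 1, [L:Q] is divisible by 6. Conversely L is generated over Q by √89 and ∛742, so [L:Q] ≤ 2·3 = 6. Therefore [Q(√89, ∛742) : Q] = 6.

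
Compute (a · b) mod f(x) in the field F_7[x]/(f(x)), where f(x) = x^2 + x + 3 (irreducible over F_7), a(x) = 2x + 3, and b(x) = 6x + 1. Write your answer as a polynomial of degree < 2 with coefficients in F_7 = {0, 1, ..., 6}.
a · b ≡ x + 2 (mod f(x))

Multiply in F_7[x]: a(x)·b(x) = (2x + 3)·(6x + 1) = 5x^2 + 6x + 3. This has degree ≥ 2, so divide by f(x) over F_7: 5x^2 + 6x + 3 = (5)·(x^2 + x + 3) + (x + 2). Hence a·b ≡ x + 2 (mod f). (F_7[x]/(f) is a field with 7^2 = 49 elements since f is irreducible of degree 2.)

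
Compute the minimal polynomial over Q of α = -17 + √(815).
m_α(x) = x^2 + 34x - 526

From α + 17 = √(815), squaring gives (α + 17)^2 = 815, i.e. α^2 + 34α + 289 = 815, so α^2 + 34α - 526 = 0. The discriminant of x^2 + 34x - 526 is (34)^2 - 4·(-526) = 1156 + 2104 = 3260, and 4·(815) is not a perfect square in Q since 815 is squarefree and ≠ 1. Hence x^2 + 34x - 526 is irreducible over Q and is the minimal polynomial of α.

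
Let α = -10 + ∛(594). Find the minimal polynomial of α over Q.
m_α(x) = x^3 + 30x^2 + 300x + 406

Set β = α + 10 = ∛(594), so β^3 = 594. Then (α + 10)^3 - 594 = 0, i.e. α is a root of g(x) = (x + 10)^3 - 594 = x^3 + 30x^2 + 300x + 406. Since g(x) = h(x + 10) where h(x) = x^3 - 594, and h is irreducible over Q (because 594 is not a perfect cube, so h has no rational root, and a monic cubic with no rational root is irreducible), g is also irreducible (irreducibility is preserved under the substitution x → x + 10). Hence m_α(x) = x^3 + 30x^2 + 300x + 406.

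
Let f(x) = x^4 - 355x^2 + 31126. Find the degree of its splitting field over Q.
[K : Q] = 4

Solving the quadratic in x^2: x^2 = (355 ± √(355^2 - 4·31126))/2 = (355 ± √1521)/2 = (355 ± 39)/2, giving x^2 = 197 or x^2 = 158. So f(x) = (x^2 - 197)(x^2 - 158) and the roots of f are ±√197, ±√158. Hence the splitting field is K = Q(√197, √158). Since 197 and 158 are distinct squarefree integers > 1, their product 31126 is not a perfect square, so √158 ∉ Q(√197). By the tower law [K:Q] = [Q(√197,√158):Q(√197)] · [Q(√197):Q] = 2 · 2 = 4.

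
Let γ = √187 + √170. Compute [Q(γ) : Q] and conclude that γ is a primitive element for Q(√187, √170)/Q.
[Q(γ) : Q] = 4 (equivalently, Q(γ) = Q(√187, √170))

Obviously Q(γ) ⊆ Q(√187, √170), and [Q(√187, √170):Q] = 4 (since 187, 170 are distinct squarefree integers > 1 with 31790 not a perfect square). To show equality we compute the minimal polynomial of γ. From γ = √187 + √170: γ^2 = 187 + 2√(31790) + 170 = 357 + 2√(31790), so γ^2 - 357 = 2√(31790); squaring, (γ^2 - 357)^2 = 4·31790, i.e. γ^4 - 714γ^2 + 127449 - 127160 = 0, i.e. γ^4 - 714γ^2 + 289 = 0. So γ is a root of x^4 - 714x^2 + 289. This polynomial is irreducible over Q: it has no rational root (each ±√187 ± √170 is irrational), and any factorization into two quadratics over Q would force √(31790) ∈ Q (pairing opposite roots) or √187, √170 ∈ Q (other pairings), all impossible. Hence [Q(γ):Q] = 4 = [Q(√187, √170):Q], so Q(γ) = Q(√187, √170).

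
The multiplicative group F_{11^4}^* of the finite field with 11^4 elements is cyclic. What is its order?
|F_{11^4}^*| = 14640

F_{11^4} has 11^4 = 14641 elements; its multiplicative group consists of all nonzero elements, so |F_{11^4}^*| = 14641 - 1 = 14640. (It is cyclic since any finite subgroup of the multiplicative group of a field is cyclic.)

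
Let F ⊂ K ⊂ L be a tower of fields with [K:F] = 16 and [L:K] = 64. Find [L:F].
[L:F] = 1024

The tower law says that for any tower of field extensions F ⊂ K ⊂ L with finite degrees, [L:F] = [L:K] · [K:F]. Here this gives [L:F] = 64 · 16 = 1024.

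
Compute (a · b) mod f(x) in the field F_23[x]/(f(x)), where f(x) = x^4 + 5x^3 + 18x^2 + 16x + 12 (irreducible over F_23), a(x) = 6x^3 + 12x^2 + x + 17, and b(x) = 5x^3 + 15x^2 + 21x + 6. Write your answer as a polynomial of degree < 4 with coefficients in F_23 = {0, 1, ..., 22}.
a · b ≡ 18x^3 + 16x^2 + 2x + 21 (mod f(x))

Multiply in F_23[x]: a(x)·b(x) = (6x^3 + 12x^2 + x + 17)·(5x^3 + 15x^2 + 21x + 6) = 7x^6 + 12x^5 + 12x^4 + 20x^3 + 3x^2 + 18x + 10. This has degree ≥ 4, so divide by f(x) over F_23: 7x^6 + 12x^5 + 12x^4 + 20x^3 + 3x^2 + 18x + 10 = (7x^2 + 1)·(x^4 + 5x^3 + 18x^2 + 16x + 12) + (18x^3 + 16x^2 + 2x + 21). Hence a·b ≡ 18x^3 + 16x^2 + 2x + 21 (mod f). (F_23[x]/(f) is a field with 23^4 = 279841 elements since f is irreducible of degree 4.)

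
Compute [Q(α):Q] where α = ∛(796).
[Q(α):Q] = 3

The minimal polynomial of α is x^3 - 796, irreducible over Q since 796 is not a perfect cube (so x^3 - 796 has no rational root). Hence [Q(α):Q] = deg(m_α) = 3.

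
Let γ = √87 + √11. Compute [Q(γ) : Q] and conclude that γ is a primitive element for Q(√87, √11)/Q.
[Q(γ) : Q] = 4 (equivalently, Q(γ) = Q(√87, √11))

Obviously Q(γ) ⊆ Q(√87, √11), and [Q(√87, √11):Q] = 4 (since 87, 11 are distinct squarefree integers > 1 with 957 not a perfect square). To show equality we compute the minimal polynomial of γ. From γ = √87 + √11: γ^2 = 87 + 2√(957) + 11 = 98 + 2√(957), so γ^2 - 98 = 2√(957); squaring, (γ^2 - 98)^2 = 4·957, i.e. γ^4 - 196γ^2 + 9604 - 3828 = 0, i.e. γ^4 - 196γ^2 + 5776 = 0. So γ is a root of x^4 - 196x^2 + 5776. This polynomial is irreducible over Q: it has no rational root (each ±√87 ± √11 is irrational), and any factorization into two quadratics over Q would force √(957) ∈ Q (pairing opposite roots) or √87, √11 ∈ Q (other pairings), all impossible. Hence [Q(γ):Q] = 4 = [Q(√87, √11):Q], so Q(γ) = Q(√87, √11).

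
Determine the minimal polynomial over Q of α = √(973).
m_α(x) = x^2 - 973

α satisfies α^2 - 973 = 0, so x^2 - 973 annihilates α. Since d = 973 is squarefree and ≠ 1, it is not a perfect square in Q, so x^2 - 973 has no rational root and is therefore irreducible over Q (a degree-2 polynomial over a field is irreducible iff it has no root). Hence m_α(x) = x^2 - 973.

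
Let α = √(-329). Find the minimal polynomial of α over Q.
m_α(x) = x^2 + 329

α satisfies α^2 + 329 = 0, so x^2 + 329 annihilates α. Since d = -329 is squarefree and ≠ 1, it is not a perfect square in Q, so x^2 + 329 has no rational root and is therefore irreducible over Q (a degree-2 polynomial over a field is irreducible iff it has no root). Hence m_α(x) = x^2 + 329.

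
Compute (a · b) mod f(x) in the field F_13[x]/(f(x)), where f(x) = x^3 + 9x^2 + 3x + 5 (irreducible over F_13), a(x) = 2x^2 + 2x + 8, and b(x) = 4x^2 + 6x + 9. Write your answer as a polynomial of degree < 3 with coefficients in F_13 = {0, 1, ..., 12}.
a · b ≡ 12x^2 + 7 (mod f(x))

Multiply in F_13[x]: a(x)·b(x) = (2x^2 + 2x + 8)·(4x^2 + 6x + 9) = 8x^4 + 7x^3 + 10x^2 + x + 7. This has degree ≥ 3, so divide by f(x) over F_13: 8x^4 + 7x^3 + 10x^2 + x + 7 = (8x)·(x^3 + 9x^2 + 3x + 5) + (12x^2 + 7). Hence a·b ≡ 12x^2 + 7 (mod f). (F_13[x]/(f) is a field with 13^3 = 2197 elements since f is irreducible of degree 3.)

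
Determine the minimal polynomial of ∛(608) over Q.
m_α(x) = x^3 - 608

α satisfies α^3 = 608, so x^3 - 608 annihilates α. By the rational root test, a rational root p/q (in lowest terms) of x^3 - 608 would satisfy p^3 = 608 q^3, forcing q = 1 and p^3 = 608; but 608 is not a perfect cube, contradiction. A monic cubic over Q with no rational root is irreducible (any nontrivial factorization would include a linear factor). Hence x^3 - 608 is the minimal polynomial of α, and in particular [Q(α):Q] = 3.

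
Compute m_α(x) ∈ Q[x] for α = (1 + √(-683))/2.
m_α(x) = x^2 - x + 171

From 2α - 1 = √(-683), squaring gives (2α - 1)^2 = -683, i.e. 4α^2 - 4α + 1 = -683, so α^2 - α + (1 + 683)/4 = 0. Since -683 ≡ 1 (mod 4), (1 + 683)/4 = 171 ∈ Z. The polynomial x^2 - x + 171 has discriminant 1 - 4·(171) = -683, which is not a perfect square in Q (d = -683 is squarefree and ≠ 1), so x^2 - x + 171 is irreducible over Q. It is the minimal polynomial of α.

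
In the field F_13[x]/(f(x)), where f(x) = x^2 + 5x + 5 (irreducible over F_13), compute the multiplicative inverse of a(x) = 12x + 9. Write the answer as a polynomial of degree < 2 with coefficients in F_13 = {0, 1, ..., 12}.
a(x)^(-1) ≡ x + 1 (mod f(x))

Since f is irreducible over F_13, F_13[x]/(f) is a field and a(x) ≠ 0 has an inverse. Apply the extended Euclidean algorithm to f(x) and a(x) in F_13[x]: f(x) = (12x + 12)·a(x) + (1). The last nonzero remainder is the constant 1 = gcd(f, a) in F_13. Back-substituting through the division chain expresses 1 = s(x)·a(x) + t(x)·f(x) with s(x) ≡ x + 1 (mod f), so a(x)^(-1) ≡ s(x) = x + 1 (mod f). Check: (12x + 9)·(x + 1) = 12x^2 + 8x + 9 ≡ 1 (mod x^2 + 5x + 5).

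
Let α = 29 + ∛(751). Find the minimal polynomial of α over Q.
m_α(x) = x^3 - 87x^2 + 2523x - 25140

Set β = α - 29 = ∛(751), so β^3 = 751. Then (α - 29)^3 - 751 = 0, i.e. α is a root of g(x) = (x - 29)^3 - 751 = x^3 - 87x^2 + 2523x - 25140. Since g(x) = h(x - 29) where h(x) = x^3 - 751, and h is irreducible over Q (because 751 is not a perfect cube, so h has no rational root, and a monic cubic with no rational root is irreducible), g is also irreducible (irreducibility is preserved under the substitution x → x - 29). Hence m_α(x) = x^3 - 87x^2 + 2523x - 25140.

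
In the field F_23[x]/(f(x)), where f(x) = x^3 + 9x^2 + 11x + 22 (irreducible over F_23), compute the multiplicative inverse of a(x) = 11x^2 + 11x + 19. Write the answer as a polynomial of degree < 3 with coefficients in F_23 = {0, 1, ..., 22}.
a(x)^(-1) ≡ 17x^2 + x + 8 (mod f(x))

Since f is irreducible over F_23, F_23[x]/(f) is a field and a(x) ≠ 0 has an inverse. Apply the extended Euclidean algorithm to f(x) and a(x) in F_23[x]: f(x) = (21x + 7)·a(x) + (18x + 4);  a(x) = (7x + 8)·(18x + 4) + (10). The last nonzero remainder is the constant 10 = gcd(f, a) in F_23. Back-substituting through the division chain expresses 10 = s(x)·a(x) + t(x)·f(x) with s(x) ≡ 9x^2 + 10x + 11 (mod f), so (9x^2 + 10x + 11)·a(x) ≡ 10 (mod f). Multiplying by 10^(-1) ≡ 7 in F_23 gives a(x)^(-1) ≡ 7·(9x^2 + 10x + 11) ≡ 17x^2 + x + 8 (mod f). Check: (11x^2 + 11x + 19)·(17x^2 + x + 8) = 3x^4 + 14x^3 + 8x^2 + 15x + 14 ≡ 1 (mod x^3 + 9x^2 + 11x + 22).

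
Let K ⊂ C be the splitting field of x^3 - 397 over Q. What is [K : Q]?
[K : Q] = 6

The roots of x^3 - 397 are ∛397, ω∛397, ω^2∛397 where ω = e^(2πi/3) is a primitive cube root of unity, so K = Q(∛397, ω). Now [Q(∛397):Q] = 3 (since 397 is not a perfect cube, x^3 - 397 is irreducible) and [Q(ω):Q] = 2. Both 2 and 3 divide [K:Q], and [K:Q] ≤ 3·2 = 6, so [K:Q] = 6. (Equivalently: Q(∛397) ⊂ R but ω ∉ R, so [K : Q(∛397)] = 2.)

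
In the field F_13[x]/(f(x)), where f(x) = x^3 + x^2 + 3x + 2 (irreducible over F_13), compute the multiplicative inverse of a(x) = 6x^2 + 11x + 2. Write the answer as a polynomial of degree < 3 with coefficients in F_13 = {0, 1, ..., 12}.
a(x)^(-1) ≡ x^2 + 7x + 2 (mod f(x))

Since f is irreducible over F_13, F_13[x]/(f) is a field and a(x) ≠ 0 has an inverse. Apply the extended Euclidean algorithm to f(x) and a(x) in F_13[x]: f(x) = (11x + 6)·a(x) + (6x + 3);  a(x) = (x + 10)·(6x + 3) + (11). The last nonzero remainder is the constant 11 = gcd(f, a) in F_13. Back-substituting through the division chain expresses 11 = s(x)·a(x) + t(x)·f(x) with s(x) ≡ 11x^2 + 12x + 9 (mod f), so (11x^2 + 12x + 9)·a(x) ≡ 11 (mod f). Multiplying by 11^(-1) ≡ 6 in F_13 gives a(x)^(-1) ≡ 6·(11x^2 + 12x + 9) ≡ x^2 + 7x + 2 (mod f). Check: (6x^2 + 11x + 2)·(x^2 + 7x + 2) = 6x^4 + x^3 + 10x + 4 ≡ 1 (mod x^3 + x^2 + 3x + 2).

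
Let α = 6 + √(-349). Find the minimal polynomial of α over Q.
m_α(x) = x^2 - 12x + 385

From α - 6 = √(-349), squaring gives (α - 6)^2 = -349, i.e. α^2 - 12α + 36 = -349, so α^2 - 12α + 385 = 0. The discriminant of x^2 - 12x + 385 is (-12)^2 - 4·(385) = 144 - 1540 = -1396, and 4·(-349) is not a perfect square in Q since -349 is squarefree and ≠ 1. Hence x^2 - 12x + 385 is irreducible over Q and is the minimal polynomial of α.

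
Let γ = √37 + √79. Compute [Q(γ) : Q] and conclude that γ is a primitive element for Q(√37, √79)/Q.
[Q(γ) : Q] = 4 (equivalently, Q(γ) = Q(√37, √79))

Obviously Q(γ) ⊆ Q(√37, √79), and [Q(√37, √79):Q] = 4 (since 37, 79 are distinct squarefree integers > 1 with 2923 not a perfect square). To show equality we compute the minimal polynomial of γ. From γ = √37 + √79: γ^2 = 37 + 2√(2923) + 79 = 116 + 2√(2923), so γ^2 - 116 = 2√(2923); squaring, (γ^2 - 116)^2 = 4·2923, i.e. γ^4 - 232γ^2 + 13456 - 11692 = 0, i.e. γ^4 - 232γ^2 + 1764 = 0. So γ is a root of x^4 - 232x^2 + 1764. This polynomial is irreducible over Q: it has no rational root (each ±√37 ± √79 is irrational), and any factorization into two quadratics over Q would force √(2923) ∈ Q (pairing opposite roots) or √37, √79 ∈ Q (other pairings), all impossible. Hence [Q(γ):Q] = 4 = [Q(√37, √79):Q], so Q(γ) = Q(√37, √79).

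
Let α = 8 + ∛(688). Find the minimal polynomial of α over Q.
m_α(x) = x^3 - 24x^2 + 192x - 1200

Set β = α - 8 = ∛(688), so β^3 = 688. Then (α - 8)^3 - 688 = 0, i.e. α is a root of g(x) = (x - 8)^3 - 688 = x^3 - 24x^2 + 192x - 1200. Since g(x) = h(x - 8) where h(x) = x^3 - 688, and h is irreducible over Q (because 688 is not a perfect cube, so h has no rational root, and a monic cubic with no rational root is irreducible), g is also irreducible (irreducibility is preserved under the substitution x → x - 8). Hence m_α(x) = x^3 - 24x^2 + 192x - 1200.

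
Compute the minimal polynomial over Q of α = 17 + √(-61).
m_α(x) = x^2 - 34x + 350

From α - 17 = √(-61), squaring gives (α - 17)^2 = -61, i.e. α^2 - 34α + 289 = -61, so α^2 - 34α + 350 = 0. The discriminant of x^2 - 34x + 350 is (-34)^2 - 4·(350) = 1156 - 1400 = -244, and 4·(-61) is not a perfect square in Q since -61 is squarefree and ≠ 1. Hence x^2 - 34x + 350 is irreducible over Q and is the minimal polynomial of α.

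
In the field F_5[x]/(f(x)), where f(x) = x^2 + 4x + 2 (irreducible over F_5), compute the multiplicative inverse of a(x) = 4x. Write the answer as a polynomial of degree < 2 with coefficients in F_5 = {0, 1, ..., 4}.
a(x)^(-1) ≡ 3x + 2 (mod f(x))

Since f is irreducible over F_5, F_5[x]/(f) is a field and a(x) ≠ 0 has an inverse. Apply the extended Euclidean algorithm to f(x) and a(x) in F_5[x]: f(x) = (4x + 1)·a(x) + (2). The last nonzero remainder is the constant 2 = gcd(f, a) in F_5. Back-substituting through the division chain expresses 2 = s(x)·a(x) + t(x)·f(x) with s(x) ≡ x + 4 (mod f), so (x + 4)·a(x) ≡ 2 (mod f). Multiplying by 2^(-1) ≡ 3 in F_5 gives a(x)^(-1) ≡ 3·(x + 4) ≡ 3x + 2 (mod f). Check: (4x)·(3x + 2) = 2x^2 + 3x ≡ 1 (mod x^2 + 4x + 2).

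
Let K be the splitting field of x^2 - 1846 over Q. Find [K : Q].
[K : Q] = 2

f(x) = x^2 - 1846 factors as (x - √1846)(x + √1846). The splitting field is K = Q(√1846). Since 1846 is squarefree and > 1, it is not a perfect square, so x^2 - 1846 is irreducible over Q and [Q(√1846) : Q] = 2. Hence [K : Q] = 2.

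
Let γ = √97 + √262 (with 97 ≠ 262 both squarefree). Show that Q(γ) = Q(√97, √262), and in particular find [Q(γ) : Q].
[Q(γ) : Q] = 4 (equivalently, Q(γ) = Q(√97, √262))

Obviously Q(γ) ⊆ Q(√97, √262), and [Q(√97, √262):Q] = 4 (since 97, 262 are distinct squarefree integers > 1 with 25414 not a perfect square). To show equality we compute the minimal polynomial of γ. From γ = √97 + √262: γ^2 = 97 + 2√(25414) + 262 = 359 + 2√(25414), so γ^2 - 359 = 2√(25414); squaring, (γ^2 - 359)^2 = 4·25414, i.e. γ^4 - 718γ^2 + 128881 - 101656 = 0, i.e. γ^4 - 718γ^2 + 27225 = 0. So γ is a root of x^4 - 718x^2 + 27225. This polynomial is irreducible over Q: it has no rational root (each ±√97 ± √262 is irrational), and any factorization into two quadratics over Q would force √(25414) ∈ Q (pairing opposite roots) or √97, √262 ∈ Q (other pairings), all impossible. Hence [Q(γ):Q] = 4 = [Q(√97, √262):Q], so Q(γ) = Q(√97, √262).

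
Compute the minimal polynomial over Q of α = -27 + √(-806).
m_α(x) = x^2 + 54x + 1535

From α + 27 = √(-806), squaring gives (α + 27)^2 = -806, i.e. α^2 + 54α + 729 = -806, so α^2 + 54α + 1535 = 0. The discriminant of x^2 + 54x + 1535 is (54)^2 - 4·(1535) = 2916 - 6140 = -3224, and 4·(-806) is not a perfect square in Q since -806 is squarefree and ≠ 1. Hence x^2 + 54x + 1535 is irreducible over Q and is the minimal polynomial of α.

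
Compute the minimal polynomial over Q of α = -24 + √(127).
m_α(x) = x^2 + 48x + 449

From α + 24 = √(127), squaring gives (α + 24)^2 = 127, i.e. α^2 + 48α + 576 = 127, so α^2 + 48α + 449 = 0. The discriminant of x^2 + 48x + 449 is (48)^2 - 4·(449) = 2304 - 1796 = 508, and 4·(127) is not a perfect square in Q since 127 is squarefree and ≠ 1. Hence x^2 + 48x + 449 is irreducible over Q and is the minimal polynomial of α.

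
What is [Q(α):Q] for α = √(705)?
[Q(α):Q] = 2

[Q(α):Q] equals the degree of the minimal polynomial of α. Here α^2 = 705 and x^2 - 705 is irreducible (d = 705 is squarefree, ≠ 1, hence not a square), so deg(m_α) = 2. Thus [Q(α):Q] = 2.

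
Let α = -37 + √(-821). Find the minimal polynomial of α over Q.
m_α(x) = x^2 + 74x + 2190

From α + 37 = √(-821), squaring gives (α + 37)^2 = -821, i.e. α^2 + 74α + 1369 = -821, so α^2 + 74α + 2190 = 0. The discriminant of x^2 + 74x + 2190 is (74)^2 - 4·(2190) = 5476 - 8760 = -3284, and 4·(-821) is not a perfect square in Q since -821 is squarefree and ≠ 1. Hence x^2 + 74x + 2190 is irreducible over Q and is the minimal polynomial of α.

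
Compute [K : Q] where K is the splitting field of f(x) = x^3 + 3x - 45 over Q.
[K : Q] = 6

By the rational root test, any rational root of the monic integer polynomial f(x) = x^3 + 3x - 45 must be an integer dividing the constant term -45, i.e. one of ±{1, 3, 5, 9, 15, 45}. Evaluating: f(1) = -41, f(-1) = -49, f(3) = -9, f(-3) = -81, f(5) = 95, f(-5) = -185, f(9) = 711, f(-9) = -801, f(15) = 3375, f(-15) = -3465, f(45) = 91215, f(-45) = -91305; none is 0, so f has no rational root and is therefore irreducible over Q (a cubic with no linear factor over a field is irreducible). For an irreducible cubic, the Galois group is A_3 or S_3 according as the discriminant disc(f) = -4a^3 - 27b^2 = -4·(3)^3 - 27·(-45)^2 = -54783 is or is not a square in Q. Here disc(f) = -54783 is not a perfect square in Q, so the Galois group of f over Q is not contained in A_3 and must be all of S_3. The splitting field has degree |S_3| = 6 over Q, so [K : Q] = 6.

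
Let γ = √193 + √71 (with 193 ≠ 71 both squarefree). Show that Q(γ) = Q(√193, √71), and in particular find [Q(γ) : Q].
[Q(γ) : Q] = 4 (equivalently, Q(γ) = Q(√193, √71))

Obviously Q(γ) ⊆ Q(√193, √71), and [Q(√193, √71):Q] = 4 (since 193, 71 are distinct squarefree integers > 1 with 13703 not a perfect square). To show equality we compute the minimal polynomial of γ. From γ = √193 + √71: γ^2 = 193 + 2√(13703) + 71 = 264 + 2√(13703), so γ^2 - 264 = 2√(13703); squaring, (γ^2 - 264)^2 = 4·13703, i.e. γ^4 - 528γ^2 + 69696 - 54812 = 0, i.e. γ^4 - 528γ^2 + 14884 = 0. So γ is a root of x^4 - 528x^2 + 14884. This polynomial is irreducible over Q: it has no rational root (each ±√193 ± √71 is irrational), and any factorization into two quadratics over Q would force √(13703) ∈ Q (pairing opposite roots) or √193, √71 ∈ Q (other pairings), all impossible. Hence [Q(γ):Q] = 4 = [Q(√193, √71):Q], so Q(γ) = Q(√193, √71).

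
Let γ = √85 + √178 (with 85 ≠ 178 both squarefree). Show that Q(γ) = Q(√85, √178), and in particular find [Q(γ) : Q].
[Q(γ) : Q] = 4 (equivalently, Q(γ) = Q(√85, √178))

Obviously Q(γ) ⊆ Q(√85, √178), and [Q(√85, √178):Q] = 4 (since 85, 178 are distinct squarefree integers > 1 with 15130 not a perfect square). To show equality we compute the minimal polynomial of γ. From γ = √85 + √178: γ^2 = 85 + 2√(15130) + 178 = 263 + 2√(15130), so γ^2 - 263 = 2√(15130); squaring, (γ^2 - 263)^2 = 4·15130, i.e. γ^4 - 526γ^2 + 69169 - 60520 = 0, i.e. γ^4 - 526γ^2 + 8649 = 0. So γ is a root of x^4 - 526x^2 + 8649. This polynomial is irreducible over Q: it has no rational root (each ±√85 ± √178 is irrational), and any factorization into two quadratics over Q would force √(15130) ∈ Q (pairing opposite roots) or √85, √178 ∈ Q (other pairings), all impossible. Hence [Q(γ):Q] = 4 = [Q(√85, √178):Q], so Q(γ) = Q(√85, √178).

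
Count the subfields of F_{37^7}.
F_{37^7} has 2 subfields

The subfields of F_{p^n} are exactly the fields F_{p^d} for d | n (each is the fixed field of the unique index-d subgroup of Gal(F_{p^n}/F_p) ≅ Z/nZ). The divisors of n = 7 are {1, 7}, giving 2 subfields: F_{37^1}, F_{37^7}.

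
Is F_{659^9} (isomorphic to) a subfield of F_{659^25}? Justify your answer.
No: F_{659^9} is not a subfield of F_{659^25}

F_{p^m} embeds in F_{p^n} iff m | n. Here 9 ∤ 25 (since 25 = 2·9 + 7 with remainder 7 ≠ 0), so F_{659^9} is not a subfield of F_{659^25}. Equivalently: if it were, the tower law would give 9 = [F_{659^9}:F_659] dividing [F_{659^25}:F_659] = 25, contradiction.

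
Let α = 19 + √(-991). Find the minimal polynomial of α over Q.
m_α(x) = x^2 - 38x + 1352

From α - 19 = √(-991), squaring gives (α - 19)^2 = -991, i.e. α^2 - 38α + 361 = -991, so α^2 - 38α + 1352 = 0. The discriminant of x^2 - 38x + 1352 is (-38)^2 - 4·(1352) = 1444 - 5408 = -3964, and 4·(-991) is not a perfect square in Q since -991 is squarefree and ≠ 1. Hence x^2 - 38x + 1352 is irreducible over Q and is the minimal polynomial of α.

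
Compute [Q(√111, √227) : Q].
[Q(√111, √227) : Q] = 4

[Q(√111):Q] = 2 (min poly x^2 - 111, irreducible since 111 is squarefree > 1). For the top step, suppose √227 ∈ Q(√111), say √227 = c + d√111 with c, d ∈ Q. Squaring: 227 = c^2 + 111d^2 + 2cd√111. Since √111 ∉ Q this forces 2cd = 0. If d = 0 then √227 = c ∈ Q, contradicting 227 squarefree > 1. If c = 0 then 227 = 111d^2, so 111·227 = (111d)^2 is a perfect square in Q — but 111·227 = 25197 is not a perfect square (since 111 and 227 are distinct squarefree integers). Contradiction. Hence √227 ∉ Q(√111), so x^2 - 227 stays irreducible over Q(√111) and [Q(√111, √227) : Q(√111)] = 2. By the tower law, [Q(√111, √227) : Q] = 2 · 2 = 4.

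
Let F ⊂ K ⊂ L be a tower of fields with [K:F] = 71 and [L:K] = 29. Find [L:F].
[L:F] = 2059

The tower law says that for any tower of field extensions F ⊂ K ⊂ L with finite degrees, [L:F] = [L:K] · [K:F]. Here this gives [L:F] = 29 · 71 = 2059.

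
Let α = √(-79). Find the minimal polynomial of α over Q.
m_α(x) = x^2 + 79

α satisfies α^2 + 79 = 0, so x^2 + 79 annihilates α. Since d = -79 is squarefree and ≠ 1, it is not a perfect square in Q, so x^2 + 79 has no rational root and is therefore irreducible over Q (a degree-2 polynomial over a field is irreducible iff it has no root). Hence m_α(x) = x^2 + 79.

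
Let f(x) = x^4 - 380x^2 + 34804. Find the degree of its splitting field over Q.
[K : Q] = 4

Solving the quadratic in x^2: x^2 = (380 ± √(380^2 - 4·34804))/2 = (380 ± √5184)/2 = (380 ± 72)/2, giving x^2 = 154 or x^2 = 226. So f(x) = (x^2 - 154)(x^2 - 226) and the roots of f are ±√154, ±√226. Hence the splitting field is K = Q(√154, √226). Since 154 and 226 are distinct squarefree integers > 1, their product 34804 is not a perfect square, so √226 ∉ Q(√154). By the tower law [K:Q] = [Q(√154,√226):Q(√154)] · [Q(√154):Q] = 2 · 2 = 4.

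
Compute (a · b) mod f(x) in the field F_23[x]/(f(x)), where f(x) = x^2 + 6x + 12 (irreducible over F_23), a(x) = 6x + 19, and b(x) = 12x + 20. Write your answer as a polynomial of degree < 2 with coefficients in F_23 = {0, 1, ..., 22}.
a · b ≡ 8x + 22 (mod f(x))

Multiply in F_23[x]: a(x)·b(x) = (6x + 19)·(12x + 20) = 3x^2 + 3x + 12. This has degree ≥ 2, so divide by f(x) over F_23: 3x^2 + 3x + 12 = (3)·(x^2 + 6x + 12) + (8x + 22). Hence a·b ≡ 8x + 22 (mod f). (F_23[x]/(f) is a field with 23^2 = 529 elements since f is irreducible of degree 2.)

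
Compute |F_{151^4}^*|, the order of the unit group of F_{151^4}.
|F_{151^4}^*| = 519885600

F_{151^4} has 151^4 = 519885601 elements; its multiplicative group consists of all nonzero elements, so |F_{151^4}^*| = 519885601 - 1 = 519885600. (It is cyclic since any finite subgroup of the multiplicative group of a field is cyclic.)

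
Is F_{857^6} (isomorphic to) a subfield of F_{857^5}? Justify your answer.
No: F_{857^6} is not a subfield of F_{857^5}

F_{p^m} embeds in F_{p^n} iff m | n. Here 6 ∤ 5 (since 5 = 0·6 + 5 with remainder 5 ≠ 0), so F_{857^6} is not a subfield of F_{857^5}. Equivalently: if it were, the tower law would give 6 = [F_{857^6}:F_857] dividing [F_{857^5}:F_857] = 5, contradiction.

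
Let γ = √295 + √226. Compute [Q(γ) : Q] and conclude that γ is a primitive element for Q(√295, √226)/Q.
[Q(γ) : Q] = 4 (equivalently, Q(γ) = Q(√295, √226))

Obviously Q(γ) ⊆ Q(√295, √226), and [Q(√295, √226):Q] = 4 (since 295, 226 are distinct squarefree integers > 1 with 66670 not a perfect square). To show equality we compute the minimal polynomial of γ. From γ = √295 + √226: γ^2 = 295 + 2√(66670) + 226 = 521 + 2√(66670), so γ^2 - 521 = 2√(66670); squaring, (γ^2 - 521)^2 = 4·66670, i.e. γ^4 - 1042γ^2 + 271441 - 266680 = 0, i.e. γ^4 - 1042γ^2 + 4761 = 0. So γ is a root of x^4 - 1042x^2 + 4761. This polynomial is irreducible over Q: it has no rational root (each ±√295 ± √226 is irrational), and any factorization into two quadratics over Q would force √(66670) ∈ Q (pairing opposite roots) or √295, √226 ∈ Q (other pairings), all impossible. Hence [Q(γ):Q] = 4 = [Q(√295, √226):Q], so Q(γ) = Q(√295, √226).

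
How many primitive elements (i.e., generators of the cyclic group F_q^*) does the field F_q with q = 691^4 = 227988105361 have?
There are φ(227988105360) = 57471270912 primitive elements

F_q^* is cyclic of order q - 1 = 227988105360. A cyclic group of order m has exactly φ(m) generators. Here m = 227988105360 = 2^4 · 3 · 5 · 23 · 173 · 193 · 1237, so the number of primitive elements is φ(227988105360) = 57471270912.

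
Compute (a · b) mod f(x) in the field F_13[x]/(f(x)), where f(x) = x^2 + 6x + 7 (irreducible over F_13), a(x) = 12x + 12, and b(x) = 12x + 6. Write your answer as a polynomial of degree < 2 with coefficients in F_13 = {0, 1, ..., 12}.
a · b ≡ 2x (mod f(x))

Multiply in F_13[x]: a(x)·b(x) = (12x + 12)·(12x + 6) = x^2 + 8x + 7. This has degree ≥ 2, so divide by f(x) over F_13: x^2 + 8x + 7 = (1)·(x^2 + 6x + 7) + (2x). Hence a·b ≡ 2x (mod f). (F_13[x]/(f) is a field with 13^2 = 169 elements since f is irreducible of degree 2.)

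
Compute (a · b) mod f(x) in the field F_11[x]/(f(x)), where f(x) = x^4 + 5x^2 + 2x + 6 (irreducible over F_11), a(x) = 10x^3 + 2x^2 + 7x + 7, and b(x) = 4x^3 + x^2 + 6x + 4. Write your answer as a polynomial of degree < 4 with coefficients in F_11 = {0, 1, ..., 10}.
a · b ≡ 5x^3 + x^2 + 6x + 6 (mod f(x))

Multiply in F_11[x]: a(x)·b(x) = (10x^3 + 2x^2 + 7x + 7)·(4x^3 + x^2 + 6x + 4) = 7x^6 + 7x^5 + 2x^4 + 10x^3 + 2x^2 + 4x + 6. This has degree ≥ 4, so divide by f(x) over F_11: 7x^6 + 7x^5 + 2x^4 + 10x^3 + 2x^2 + 4x + 6 = (7x^2 + 7x)·(x^4 + 5x^2 + 2x + 6) + (5x^3 + x^2 + 6x + 6). Hence a·b ≡ 5x^3 + x^2 + 6x + 6 (mod f). (F_11[x]/(f) is a field with 11^4 = 14641 elements since f is irreducible of degree 4.)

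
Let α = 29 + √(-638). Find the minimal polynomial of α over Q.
m_α(x) = x^2 - 58x + 1479

From α - 29 = √(-638), squaring gives (α - 29)^2 = -638, i.e. α^2 - 58α + 841 = -638, so α^2 - 58α + 1479 = 0. The discriminant of x^2 - 58x + 1479 is (-58)^2 - 4·(1479) = 3364 - 5916 = -2552, and 4·(-638) is not a perfect square in Q since -638 is squarefree and ≠ 1. Hence x^2 - 58x + 1479 is irreducible over Q and is the minimal polynomial of α.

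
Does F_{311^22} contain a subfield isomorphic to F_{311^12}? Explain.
No: F_{311^12} is not a subfield of F_{311^22}

F_{p^m} embeds in F_{p^n} iff m | n. Here 12 ∤ 22 (since 22 = 1·12 + 10 with remainder 10 ≠ 0), so F_{311^12} is not a subfield of F_{311^22}. Equivalently: if it were, the tower law would give 12 = [F_{311^12}:F_311] dividing [F_{311^22}:F_311] = 22, contradiction.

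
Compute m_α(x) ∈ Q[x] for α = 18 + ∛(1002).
m_α(x) = x^3 - 54x^2 + 972x - 6834

Set β = α - 18 = ∛(1002), so β^3 = 1002. Then (α - 18)^3 - 1002 = 0, i.e. α is a root of g(x) = (x - 18)^3 - 1002 = x^3 - 54x^2 + 972x - 6834. Since g(x) = h(x - 18) where h(x) = x^3 - 1002, and h is irreducible over Q (because 1002 is not a perfect cube, so h has no rational root, and a monic cubic with no rational root is irreducible), g is also irreducible (irreducibility is preserved under the substitution x → x - 18). Hence m_α(x) = x^3 - 54x^2 + 972x - 6834.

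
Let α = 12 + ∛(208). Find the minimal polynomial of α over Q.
m_α(x) = x^3 - 36x^2 + 432x - 1936

Set β = α - 12 = ∛(208), so β^3 = 208. Then (α - 12)^3 - 208 = 0, i.e. α is a root of g(x) = (x - 12)^3 - 208 = x^3 - 36x^2 + 432x - 1936. Since g(x) = h(x - 12) where h(x) = x^3 - 208, and h is irreducible over Q (because 208 is not a perfect cube, so h has no rational root, and a monic cubic with no rational root is irreducible), g is also irreducible (irreducibility is preserved under the substitution x → x - 12). Hence m_α(x) = x^3 - 36x^2 + 432x - 1936.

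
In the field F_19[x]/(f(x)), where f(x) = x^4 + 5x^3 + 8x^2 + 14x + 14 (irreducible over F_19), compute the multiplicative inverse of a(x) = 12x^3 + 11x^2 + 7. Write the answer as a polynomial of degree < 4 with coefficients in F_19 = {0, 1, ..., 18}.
a(x)^(-1) ≡ 7x^3 + 10x^2 + 6x + 7 (mod f(x))

Since f is irreducible over F_19, F_19[x]/(f) is a field and a(x) ≠ 0 has an inverse. Apply the extended Euclidean algorithm to f(x) and a(x) in F_19[x]: f(x) = (8x + 1)·a(x) + (16x^2 + 15x + 7);  a(x) = (15x + 8)·(16x^2 + 15x + 7) + (3x + 8);  (16x^2 + 15x + 7) = (18x + 14)·(3x + 8) + (9). The last nonzero remainder is the constant 9 = gcd(f, a) in F_19. Back-substituting through the division chain expresses 9 = s(x)·a(x) + t(x)·f(x) with s(x) ≡ 6x^3 + 14x^2 + 16x + 6 (mod f), so (6x^3 + 14x^2 + 16x + 6)·a(x) ≡ 9 (mod f). Multiplying by 9^(-1) ≡ 17 in F_19 gives a(x)^(-1) ≡ 17·(6x^3 + 14x^2 + 16x + 6) ≡ 7x^3 + 10x^2 + 6x + 7 (mod f). Check: (12x^3 + 11x^2 + 7)·(7x^3 + 10x^2 + 6x + 7) = 8x^6 + 7x^5 + 11x^4 + 9x^3 + 14x^2 + 4x + 11 ≡ 1 (mod x^4 + 5x^3 + 8x^2 + 14x + 14).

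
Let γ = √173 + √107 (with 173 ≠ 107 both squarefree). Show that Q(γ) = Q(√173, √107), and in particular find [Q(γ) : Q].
[Q(γ) : Q] = 4 (equivalently, Q(γ) = Q(√173, √107))

Obviously Q(γ) ⊆ Q(√173, √107), and [Q(√173, √107):Q] = 4 (since 173, 107 are distinct squarefree integers > 1 with 18511 not a perfect square). To show equality we compute the minimal polynomial of γ. From γ = √173 + √107: γ^2 = 173 + 2√(18511) + 107 = 280 + 2√(18511), so γ^2 - 280 = 2√(18511); squaring, (γ^2 - 280)^2 = 4·18511, i.e. γ^4 - 560γ^2 + 78400 - 74044 = 0, i.e. γ^4 - 560γ^2 + 4356 = 0. So γ is a root of x^4 - 560x^2 + 4356. This polynomial is irreducible over Q: it has no rational root (each ±√173 ± √107 is irrational), and any factorization into two quadratics over Q would force √(18511) ∈ Q (pairing opposite roots) or √173, √107 ∈ Q (other pairings), all impossible. Hence [Q(γ):Q] = 4 = [Q(√173, √107):Q], so Q(γ) = Q(√173, √107).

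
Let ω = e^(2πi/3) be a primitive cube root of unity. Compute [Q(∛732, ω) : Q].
[Q(∛732, ω) : Q] = 6

[Q(∛732):Q] = 3 (min poly x^3 - 732, irreducible since 732 is not a perfect cube). [Q(ω):Q] = 2 (min poly x^2 + x + 1). Since Q(∛732) ⊂ R and ω ∉ R, we have ω ∉ Q(∛732), so x^2 + x + 1 remains irreducible over Q(∛732) and [Q(∛732, ω) : Q(∛732)] = 2. By the tower law, [Q(∛732, ω) : Q] = 3 · 2 = 6. (In fact Q(∛732, ω) is the splitting field of x^3 - 732 over Q.)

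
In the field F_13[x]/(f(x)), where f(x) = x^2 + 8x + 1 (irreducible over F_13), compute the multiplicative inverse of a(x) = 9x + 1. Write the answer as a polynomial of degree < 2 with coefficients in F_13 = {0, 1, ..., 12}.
a(x)^(-1) ≡ 3x + 2 (mod f(x))

Since f is irreducible over F_13, F_13[x]/(f) is a field and a(x) ≠ 0 has an inverse. Apply the extended Euclidean algorithm to f(x) and a(x) in F_13[x]: f(x) = (3x + 2)·a(x) + (12). The last nonzero remainder is the constant 12 = gcd(f, a) in F_13. Back-substituting through the division chain expresses 12 = s(x)·a(x) + t(x)·f(x) with s(x) ≡ 10x + 11 (mod f), so (10x + 11)·a(x) ≡ 12 (mod f). Multiplying by 12^(-1) ≡ 12 in F_13 gives a(x)^(-1) ≡ 12·(10x + 11) ≡ 3x + 2 (mod f). Check: (9x + 1)·(3x + 2) = x^2 + 8x + 2 ≡ 1 (mod x^2 + 8x + 1).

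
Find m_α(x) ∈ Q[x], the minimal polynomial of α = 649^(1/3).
m_α(x) = x^3 - 649

α satisfies α^3 = 649, so x^3 - 649 annihilates α. By the rational root test, a rational root p/q (in lowest terms) of x^3 - 649 would satisfy p^3 = 649 q^3, forcing q = 1 and p^3 = 649; but 649 is not a perfect cube, contradiction. A monic cubic over Q with no rational root is irreducible (any nontrivial factorization would include a linear factor). Hence x^3 - 649 is the minimal polynomial of α, and in particular [Q(α):Q] = 3.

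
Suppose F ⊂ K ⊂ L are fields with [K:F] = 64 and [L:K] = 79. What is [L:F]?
[L:F] = 5056

The tower law says that for any tower of field extensions F ⊂ K ⊂ L with finite degrees, [L:F] = [L:K] · [K:F]. Here this gives [L:F] = 79 · 64 = 5056.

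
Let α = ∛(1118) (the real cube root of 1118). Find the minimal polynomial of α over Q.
m_α(x) = x^3 - 1118

α satisfies α^3 = 1118, so x^3 - 1118 annihilates α. By the rational root test, a rational root p/q (in lowest terms) of x^3 - 1118 would satisfy p^3 = 1118 q^3, forcing q = 1 and p^3 = 1118; but 1118 is not a perfect cube, contradiction. A monic cubic over Q with no rational root is irreducible (any nontrivial factorization would include a linear factor). Hence x^3 - 1118 is the minimal polynomial of α, and in particular [Q(α):Q] = 3.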